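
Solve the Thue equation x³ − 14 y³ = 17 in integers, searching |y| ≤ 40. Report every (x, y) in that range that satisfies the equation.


The equation is x³ - 14y³ = 17. For fixed y, x³ = 14·y³ + 17, so a solution requires the RHS to be a perfect cube.
Strategy: iterate y from -40 to 40, compute RHS = 14·y³ + 17, and check whether it is a (positive or negative) perfect cube.
Check small values of y:
  y = 0: RHS = 17 is not a perfect cube.
  y = 1: RHS = 31 is not a perfect cube.
  y = -1: RHS = 3 is not a perfect cube.
  y = 2: RHS = 129 is not a perfect cube.
  y = -2: RHS = -95 is not a perfect cube.
  y = 3: RHS = 395 is not a perfect cube.
  y = -3: RHS = -361 is not a perfect cube.
Continuing the search up to |y| = 40 finds no solutions either.
No (x, y) in the scanned range satisfies the equation.

No integer solutions with |y| ≤ 40.


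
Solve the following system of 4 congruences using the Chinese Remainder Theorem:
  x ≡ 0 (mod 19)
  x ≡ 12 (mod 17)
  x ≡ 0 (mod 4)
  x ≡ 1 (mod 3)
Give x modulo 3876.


Product of moduli M = 19 · 17 · 4 · 3 = 3876.
Merge one congruence at a time:
  Start: x ≡ 0 (mod 19).
  Combine with x ≡ 12 (mod 17); new modulus lcm = 323.
    Write x = 0 + 19·t and substitute into x ≡ 12 (mod 17): 19·t ≡ 12 − 0 = 12 (mod 17).
    Reduce coefficients mod 17: 2·t ≡ 12 (mod 17).
    The inverse of 2 mod 17 is 9 (since 2·9 = 18 = 1·17 + 1), so t ≡ 9·12 = 108 ≡ 6 (mod 17).
    Then x = 0 + 19·6 = 114, valid modulo lcm(19, 17) = 323: x ≡ 114 (mod 323).
  Combine with x ≡ 0 (mod 4); new modulus lcm = 1292.
    Write x = 114 + 323·t and substitute into x ≡ 0 (mod 4): 323·t ≡ 0 − 114 = -114 (mod 4).
    Reduce coefficients mod 4: 3·t ≡ 2 (mod 4).
    The inverse of 3 mod 4 is 3 (since 3·3 = 9 = 2·4 + 1), so t ≡ 3·2 = 6 ≡ 2 (mod 4).
    Then x = 114 + 323·2 = 760, valid modulo lcm(323, 4) = 1292: x ≡ 760 (mod 1292).
  Combine with x ≡ 1 (mod 3); new modulus lcm = 3876.
    Write x = 760 + 1292·t and substitute into x ≡ 1 (mod 3): 1292·t ≡ 1 − 760 = -759 (mod 3).
    Reduce coefficients mod 3: 2·t ≡ 0 (mod 3).
    The inverse of 2 mod 3 is 2 (since 2·2 = 4 = 1·3 + 1), so t ≡ 2·0 = 0 ≡ 0 (mod 3).
    Then x = 760 + 1292·0 = 760, valid modulo lcm(1292, 3) = 3876: x ≡ 760 (mod 3876).
Verify against each original: 760 mod 19 = 0, 760 mod 17 = 12, 760 mod 4 = 0, 760 mod 3 = 1.

x ≡ 760 (mod 3876).


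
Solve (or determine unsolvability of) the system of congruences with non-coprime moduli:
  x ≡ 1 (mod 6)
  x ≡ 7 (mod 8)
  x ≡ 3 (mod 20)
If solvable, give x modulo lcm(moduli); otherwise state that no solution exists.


Moduli 6, 8, 20 are not pairwise coprime, so CRT works modulo lcm(m_i) when all pairwise compatibility conditions hold.
Pairwise compatibility: gcd(m_i, m_j) must divide a_i - a_j for every pair.
Merge one congruence at a time:
  Start: x ≡ 1 (mod 6).
  Combine with x ≡ 7 (mod 8): gcd(6, 8) = 2; 7 - 1 = 6, which IS divisible by 2, so compatible.
    Write x = 1 + 6·t and substitute into x ≡ 7 (mod 8): 6·t ≡ 7 − 1 = 6 (mod 8).
    Divide the congruence (and modulus) by g = 2: 3·t ≡ 3 (mod 4).
    The inverse of 3 mod 4 is 3 (since 3·3 = 9 = 2·4 + 1), so t ≡ 3·3 = 9 ≡ 1 (mod 4).
    Then x = 1 + 6·1 = 7, valid modulo lcm(6, 8) = 24: x ≡ 7 (mod 24).
  Combine with x ≡ 3 (mod 20): gcd(24, 20) = 4; 3 - 7 = -4, which IS divisible by 4, so compatible.
    Write x = 7 + 24·t and substitute into x ≡ 3 (mod 20): 24·t ≡ 3 − 7 = -4 (mod 20).
    Divide the congruence (and modulus) by g = 4: 6·t ≡ -1 (mod 5).
    Reduce coefficients mod 5: 1·t ≡ 4 (mod 5).
    So t ≡ 4 (mod 5).
    Then x = 7 + 24·4 = 103, valid modulo lcm(24, 20) = 120: x ≡ 103 (mod 120).
Verify: 103 mod 6 = 1, 103 mod 8 = 7, 103 mod 20 = 3.

x ≡ 103 (mod 120).


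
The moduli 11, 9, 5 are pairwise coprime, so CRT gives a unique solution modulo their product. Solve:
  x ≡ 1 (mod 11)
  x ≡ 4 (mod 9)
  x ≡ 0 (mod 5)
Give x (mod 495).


Moduli 11, 9, 5 are pairwise coprime; by CRT there is a unique solution modulo M = 11 · 9 · 5 = 495.
Solve pairwise, accumulating the modulus:
  Start with x ≡ 1 (mod 11).
  Combine with x ≡ 4 (mod 9): since gcd(11, 9) = 1, we get a unique residue mod 99.
    Write x = 1 + 11·t and substitute into x ≡ 4 (mod 9): 11·t ≡ 4 − 1 = 3 (mod 9).
    Reduce coefficients mod 9: 2·t ≡ 3 (mod 9).
    The inverse of 2 mod 9 is 5 (since 2·5 = 10 = 1·9 + 1), so t ≡ 5·3 = 15 ≡ 6 (mod 9).
    Then x = 1 + 11·6 = 67, valid modulo lcm(11, 9) = 99: x ≡ 67 (mod 99).
  Combine with x ≡ 0 (mod 5): since gcd(99, 5) = 1, we get a unique residue mod 495.
    Write x = 67 + 99·t and substitute into x ≡ 0 (mod 5): 99·t ≡ 0 − 67 = -67 (mod 5).
    Reduce coefficients mod 5: 4·t ≡ 3 (mod 5).
    The inverse of 4 mod 5 is 4 (since 4·4 = 16 = 3·5 + 1), so t ≡ 4·3 = 12 ≡ 2 (mod 5).
    Then x = 67 + 99·2 = 265, valid modulo lcm(99, 5) = 495: x ≡ 265 (mod 495).
Verify: 265 mod 11 = 1 ✓, 265 mod 9 = 4 ✓, 265 mod 5 = 0 ✓.

x ≡ 265 (mod 495).


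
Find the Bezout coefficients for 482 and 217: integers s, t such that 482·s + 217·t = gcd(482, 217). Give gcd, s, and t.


Euclidean algorithm on (482, 217) — divide until remainder is 0:
  482 = 2 · 217 + 48
  217 = 4 · 48 + 25
  48 = 1 · 25 + 23
  25 = 1 · 23 + 2
  23 = 11 · 2 + 1
  2 = 2 · 1 + 0
gcd(482, 217) = 1.
Track Bezout coefficients alongside the remainders: start with r₀ = 482 = a·1 + b·0 (s = 1, t = 0) and r₁ = 217 = a·0 + b·1 (s = 0, t = 1); each new remainder r_{k+1} = r_{k-1} − q_k·r_k inherits s_{k+1} = s_{k-1} − q_k·s_k, t_{k+1} = t_{k-1} − q_k·t_k, so r_k = a·s_k + b·t_k at every step:
  q = 2: r = 48, s = 1 − 2·0 = 1, t = 0 − 2·1 = -2  (check: 482·1 + 217·(-2) = 48)
  q = 4: r = 25, s = 0 − 4·1 = -4, t = 1 − 4·(-2) = 9  (check: 482·(-4) + 217·9 = 25)
  q = 1: r = 23, s = 1 − 1·(-4) = 5, t = -2 − 1·9 = -11  (check: 482·5 + 217·(-11) = 23)
  q = 1: r = 2, s = -4 − 1·5 = -9, t = 9 − 1·(-11) = 20  (check: 482·(-9) + 217·20 = 2)
  q = 11: r = 1, s = 5 − 11·(-9) = 104, t = -11 − 11·20 = -231  (check: 482·104 + 217·(-231) = 1)
The row with r = 1 (the gcd) gives the Bezout coefficients s = 104, t = -231.
Result: 482 · (104) + 217 · (-231) = 1.

gcd(482, 217) = 1; s = 104, t = -231 (check: 482·104 + 217·(-231) = 1).


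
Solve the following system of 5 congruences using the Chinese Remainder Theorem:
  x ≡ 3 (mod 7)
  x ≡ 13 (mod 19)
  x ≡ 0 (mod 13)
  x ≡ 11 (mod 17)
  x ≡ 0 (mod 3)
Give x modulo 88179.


Product of moduli M = 7 · 19 · 13 · 17 · 3 = 88179.
Merge one congruence at a time:
  Start: x ≡ 3 (mod 7).
  Combine with x ≡ 13 (mod 19); new modulus lcm = 133.
    Write x = 3 + 7·t and substitute into x ≡ 13 (mod 19): 7·t ≡ 13 − 3 = 10 (mod 19).
    The inverse of 7 mod 19 is 11 (since 7·11 = 77 = 4·19 + 1), so t ≡ 11·10 = 110 ≡ 15 (mod 19).
    Then x = 3 + 7·15 = 108, valid modulo lcm(7, 19) = 133: x ≡ 108 (mod 133).
  Combine with x ≡ 0 (mod 13); new modulus lcm = 1729.
    Write x = 108 + 133·t and substitute into x ≡ 0 (mod 13): 133·t ≡ 0 − 108 = -108 (mod 13).
    Reduce coefficients mod 13: 3·t ≡ 9 (mod 13).
    The inverse of 3 mod 13 is 9 (since 3·9 = 27 = 2·13 + 1), so t ≡ 9·9 = 81 ≡ 3 (mod 13).
    Then x = 108 + 133·3 = 507, valid modulo lcm(133, 13) = 1729: x ≡ 507 (mod 1729).
  Combine with x ≡ 11 (mod 17); new modulus lcm = 29393.
    Write x = 507 + 1729·t and substitute into x ≡ 11 (mod 17): 1729·t ≡ 11 − 507 = -496 (mod 17).
    Reduce coefficients mod 17: 12·t ≡ 14 (mod 17).
    The inverse of 12 mod 17 is 10 (since 12·10 = 120 = 7·17 + 1), so t ≡ 10·14 = 140 ≡ 4 (mod 17).
    Then x = 507 + 1729·4 = 7423, valid modulo lcm(1729, 17) = 29393: x ≡ 7423 (mod 29393).
  Combine with x ≡ 0 (mod 3); new modulus lcm = 88179.
    Write x = 7423 + 29393·t and substitute into x ≡ 0 (mod 3): 29393·t ≡ 0 − 7423 = -7423 (mod 3).
    Reduce coefficients mod 3: 2·t ≡ 2 (mod 3).
    The inverse of 2 mod 3 is 2 (since 2·2 = 4 = 1·3 + 1), so t ≡ 2·2 = 4 ≡ 1 (mod 3).
    Then x = 7423 + 29393·1 = 36816, valid modulo lcm(29393, 3) = 88179: x ≡ 36816 (mod 88179).
Verify against each original: 36816 mod 7 = 3, 36816 mod 19 = 13, 36816 mod 13 = 0, 36816 mod 17 = 11, 36816 mod 3 = 0.

x ≡ 36816 (mod 88179).


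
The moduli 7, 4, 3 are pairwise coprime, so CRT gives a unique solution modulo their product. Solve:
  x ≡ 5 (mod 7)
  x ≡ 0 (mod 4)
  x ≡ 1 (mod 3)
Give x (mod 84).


Moduli 7, 4, 3 are pairwise coprime; by CRT there is a unique solution modulo M = 7 · 4 · 3 = 84.
Solve pairwise, accumulating the modulus:
  Start with x ≡ 5 (mod 7).
  Combine with x ≡ 0 (mod 4): since gcd(7, 4) = 1, we get a unique residue mod 28.
    Write x = 5 + 7·t and substitute into x ≡ 0 (mod 4): 7·t ≡ 0 − 5 = -5 (mod 4).
    Reduce coefficients mod 4: 3·t ≡ 3 (mod 4).
    The inverse of 3 mod 4 is 3 (since 3·3 = 9 = 2·4 + 1), so t ≡ 3·3 = 9 ≡ 1 (mod 4).
    Then x = 5 + 7·1 = 12, valid modulo lcm(7, 4) = 28: x ≡ 12 (mod 28).
  Combine with x ≡ 1 (mod 3): since gcd(28, 3) = 1, we get a unique residue mod 84.
    Write x = 12 + 28·t and substitute into x ≡ 1 (mod 3): 28·t ≡ 1 − 12 = -11 (mod 3).
    Reduce coefficients mod 3: 1·t ≡ 1 (mod 3).
    So t ≡ 1 (mod 3).
    Then x = 12 + 28·1 = 40, valid modulo lcm(28, 3) = 84: x ≡ 40 (mod 84).
Verify: 40 mod 7 = 5 ✓, 40 mod 4 = 0 ✓, 40 mod 3 = 1 ✓.

x ≡ 40 (mod 84).


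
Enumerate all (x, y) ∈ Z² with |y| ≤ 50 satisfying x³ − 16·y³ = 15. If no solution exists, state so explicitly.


The equation is x³ - 16y³ = 15. For fixed y, x³ = 16·y³ + 15, so a solution requires the RHS to be a perfect cube.
Strategy: iterate y from -50 to 50, compute RHS = 16·y³ + 15, and check whether it is a (positive or negative) perfect cube.
Check small values of y:
  y = 0: RHS = 15 is not a perfect cube.
  y = 1: RHS = 31 is not a perfect cube.
  y = -1: RHS = -1 = (-1)³ ⇒ x = -1 works.
  y = 2: RHS = 143 is not a perfect cube.
  y = -2: RHS = -113 is not a perfect cube.
  y = 3: RHS = 447 is not a perfect cube.
  y = -3: RHS = -417 is not a perfect cube.
Continuing the search up to |y| = 50 finds no further solutions beyond those listed.
Collected solutions: (-1, -1).

Solutions (with |y| ≤ 50): (-1, -1).


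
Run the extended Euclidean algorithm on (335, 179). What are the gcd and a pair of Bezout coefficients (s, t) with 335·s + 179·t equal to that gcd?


Euclidean algorithm on (335, 179) — divide until remainder is 0:
  335 = 1 · 179 + 156
  179 = 1 · 156 + 23
  156 = 6 · 23 + 18
  23 = 1 · 18 + 5
  18 = 3 · 5 + 3
  5 = 1 · 3 + 2
  3 = 1 · 2 + 1
  2 = 2 · 1 + 0
gcd(335, 179) = 1.
Track Bezout coefficients alongside the remainders: start with r₀ = 335 = a·1 + b·0 (s = 1, t = 0) and r₁ = 179 = a·0 + b·1 (s = 0, t = 1); each new remainder r_{k+1} = r_{k-1} − q_k·r_k inherits s_{k+1} = s_{k-1} − q_k·s_k, t_{k+1} = t_{k-1} − q_k·t_k, so r_k = a·s_k + b·t_k at every step:
  q = 1: r = 156, s = 1 − 1·0 = 1, t = 0 − 1·1 = -1  (check: 335·1 + 179·(-1) = 156)
  q = 1: r = 23, s = 0 − 1·1 = -1, t = 1 − 1·(-1) = 2  (check: 335·(-1) + 179·2 = 23)
  q = 6: r = 18, s = 1 − 6·(-1) = 7, t = -1 − 6·2 = -13  (check: 335·7 + 179·(-13) = 18)
  q = 1: r = 5, s = -1 − 1·7 = -8, t = 2 − 1·(-13) = 15  (check: 335·(-8) + 179·15 = 5)
  q = 3: r = 3, s = 7 − 3·(-8) = 31, t = -13 − 3·15 = -58  (check: 335·31 + 179·(-58) = 3)
  q = 1: r = 2, s = -8 − 1·31 = -39, t = 15 − 1·(-58) = 73  (check: 335·(-39) + 179·73 = 2)
  q = 1: r = 1, s = 31 − 1·(-39) = 70, t = -58 − 1·73 = -131  (check: 335·70 + 179·(-131) = 1)
The row with r = 1 (the gcd) gives the Bezout coefficients s = 70, t = -131.
Result: 335 · (70) + 179 · (-131) = 1.

gcd(335, 179) = 1; s = 70, t = -131 (check: 335·70 + 179·(-131) = 1).


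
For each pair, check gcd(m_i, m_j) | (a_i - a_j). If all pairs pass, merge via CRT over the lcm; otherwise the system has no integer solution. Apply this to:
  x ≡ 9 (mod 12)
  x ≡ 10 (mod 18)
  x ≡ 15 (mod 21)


Moduli 12, 18, 21 are not pairwise coprime, so CRT works modulo lcm(m_i) when all pairwise compatibility conditions hold.
Pairwise compatibility: gcd(m_i, m_j) must divide a_i - a_j for every pair.
Merge one congruence at a time:
  Start: x ≡ 9 (mod 12).
  Combine with x ≡ 10 (mod 18): gcd(12, 18) = 6, and 10 - 9 = 1 is NOT divisible by 6.
    ⇒ system is inconsistent (no integer solution).

No solution (the system is inconsistent).


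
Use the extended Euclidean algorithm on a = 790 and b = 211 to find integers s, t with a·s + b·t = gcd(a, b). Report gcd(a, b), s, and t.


Euclidean algorithm on (790, 211) — divide until remainder is 0:
  790 = 3 · 211 + 157
  211 = 1 · 157 + 54
  157 = 2 · 54 + 49
  54 = 1 · 49 + 5
  49 = 9 · 5 + 4
  5 = 1 · 4 + 1
  4 = 4 · 1 + 0
gcd(790, 211) = 1.
Track Bezout coefficients alongside the remainders: start with r₀ = 790 = a·1 + b·0 (s = 1, t = 0) and r₁ = 211 = a·0 + b·1 (s = 0, t = 1); each new remainder r_{k+1} = r_{k-1} − q_k·r_k inherits s_{k+1} = s_{k-1} − q_k·s_k, t_{k+1} = t_{k-1} − q_k·t_k, so r_k = a·s_k + b·t_k at every step:
  q = 3: r = 157, s = 1 − 3·0 = 1, t = 0 − 3·1 = -3  (check: 790·1 + 211·(-3) = 157)
  q = 1: r = 54, s = 0 − 1·1 = -1, t = 1 − 1·(-3) = 4  (check: 790·(-1) + 211·4 = 54)
  q = 2: r = 49, s = 1 − 2·(-1) = 3, t = -3 − 2·4 = -11  (check: 790·3 + 211·(-11) = 49)
  q = 1: r = 5, s = -1 − 1·3 = -4, t = 4 − 1·(-11) = 15  (check: 790·(-4) + 211·15 = 5)
  q = 9: r = 4, s = 3 − 9·(-4) = 39, t = -11 − 9·15 = -146  (check: 790·39 + 211·(-146) = 4)
  q = 1: r = 1, s = -4 − 1·39 = -43, t = 15 − 1·(-146) = 161  (check: 790·(-43) + 211·161 = 1)
The row with r = 1 (the gcd) gives the Bezout coefficients s = -43, t = 161.
Result: 790 · (-43) + 211 · (161) = 1.

gcd(790, 211) = 1; s = -43, t = 161 (check: 790·(-43) + 211·161 = 1).


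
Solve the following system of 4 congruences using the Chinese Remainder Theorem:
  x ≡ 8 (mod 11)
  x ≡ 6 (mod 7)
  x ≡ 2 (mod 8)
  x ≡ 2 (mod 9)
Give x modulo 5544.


Product of moduli M = 11 · 7 · 8 · 9 = 5544.
Merge one congruence at a time:
  Start: x ≡ 8 (mod 11).
  Combine with x ≡ 6 (mod 7); new modulus lcm = 77.
    Write x = 8 + 11·t and substitute into x ≡ 6 (mod 7): 11·t ≡ 6 − 8 = -2 (mod 7).
    Reduce coefficients mod 7: 4·t ≡ 5 (mod 7).
    The inverse of 4 mod 7 is 2 (since 4·2 = 8 = 1·7 + 1), so t ≡ 2·5 = 10 ≡ 3 (mod 7).
    Then x = 8 + 11·3 = 41, valid modulo lcm(11, 7) = 77: x ≡ 41 (mod 77).
  Combine with x ≡ 2 (mod 8); new modulus lcm = 616.
    Write x = 41 + 77·t and substitute into x ≡ 2 (mod 8): 77·t ≡ 2 − 41 = -39 (mod 8).
    Reduce coefficients mod 8: 5·t ≡ 1 (mod 8).
    The inverse of 5 mod 8 is 5 (since 5·5 = 25 = 3·8 + 1), so t ≡ 5·1 = 5 ≡ 5 (mod 8).
    Then x = 41 + 77·5 = 426, valid modulo lcm(77, 8) = 616: x ≡ 426 (mod 616).
  Combine with x ≡ 2 (mod 9); new modulus lcm = 5544.
    Write x = 426 + 616·t and substitute into x ≡ 2 (mod 9): 616·t ≡ 2 − 426 = -424 (mod 9).
    Reduce coefficients mod 9: 4·t ≡ 8 (mod 9).
    The inverse of 4 mod 9 is 7 (since 4·7 = 28 = 3·9 + 1), so t ≡ 7·8 = 56 ≡ 2 (mod 9).
    Then x = 426 + 616·2 = 1658, valid modulo lcm(616, 9) = 5544: x ≡ 1658 (mod 5544).
Verify against each original: 1658 mod 11 = 8, 1658 mod 7 = 6, 1658 mod 8 = 2, 1658 mod 9 = 2.

x ≡ 1658 (mod 5544).


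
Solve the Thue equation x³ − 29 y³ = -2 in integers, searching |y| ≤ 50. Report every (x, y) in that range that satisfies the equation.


The equation is x³ - 29y³ = -2. For fixed y, x³ = 29·y³ − 2, so a solution requires the RHS to be a perfect cube.
Strategy: iterate y from -50 to 50, compute RHS = 29·y³ − 2, and check whether it is a (positive or negative) perfect cube.
Check small values of y:
  y = 0: RHS = -2 is not a perfect cube.
  y = 1: RHS = 27 = (3)³ ⇒ x = 3 works.
  y = -1: RHS = -31 is not a perfect cube.
  y = 2: RHS = 230 is not a perfect cube.
  y = -2: RHS = -234 is not a perfect cube.
  y = 3: RHS = 781 is not a perfect cube.
  y = -3: RHS = -785 is not a perfect cube.
Continuing the search up to |y| = 50 finds no further solutions beyond those listed.
Collected solutions: (3, 1).

Solutions (with |y| ≤ 50): (3, 1).


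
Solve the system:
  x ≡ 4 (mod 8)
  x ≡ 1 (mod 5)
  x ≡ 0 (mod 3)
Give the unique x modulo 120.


Moduli 8, 5, 3 are pairwise coprime; by CRT there is a unique solution modulo M = 8 · 5 · 3 = 120.
Solve pairwise, accumulating the modulus:
  Start with x ≡ 4 (mod 8).
  Combine with x ≡ 1 (mod 5): since gcd(8, 5) = 1, we get a unique residue mod 40.
    Write x = 4 + 8·t and substitute into x ≡ 1 (mod 5): 8·t ≡ 1 − 4 = -3 (mod 5).
    Reduce coefficients mod 5: 3·t ≡ 2 (mod 5).
    The inverse of 3 mod 5 is 2 (since 3·2 = 6 = 1·5 + 1), so t ≡ 2·2 = 4 ≡ 4 (mod 5).
    Then x = 4 + 8·4 = 36, valid modulo lcm(8, 5) = 40: x ≡ 36 (mod 40).
  Combine with x ≡ 0 (mod 3): since gcd(40, 3) = 1, we get a unique residue mod 120.
    Write x = 36 + 40·t and substitute into x ≡ 0 (mod 3): 40·t ≡ 0 − 36 = -36 (mod 3).
    Reduce coefficients mod 3: 1·t ≡ 0 (mod 3).
    So t ≡ 0 (mod 3).
    Then x = 36 + 40·0 = 36, valid modulo lcm(40, 3) = 120: x ≡ 36 (mod 120).
Verify: 36 mod 8 = 4 ✓, 36 mod 5 = 1 ✓, 36 mod 3 = 0 ✓.

x ≡ 36 (mod 120).


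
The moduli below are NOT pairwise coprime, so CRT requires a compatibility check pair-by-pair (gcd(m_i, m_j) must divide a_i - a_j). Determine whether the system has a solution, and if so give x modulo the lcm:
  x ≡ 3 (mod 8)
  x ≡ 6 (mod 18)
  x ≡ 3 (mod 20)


Moduli 8, 18, 20 are not pairwise coprime, so CRT works modulo lcm(m_i) when all pairwise compatibility conditions hold.
Pairwise compatibility: gcd(m_i, m_j) must divide a_i - a_j for every pair.
Merge one congruence at a time:
  Start: x ≡ 3 (mod 8).
  Combine with x ≡ 6 (mod 18): gcd(8, 18) = 2, and 6 - 3 = 3 is NOT divisible by 2.
    ⇒ system is inconsistent (no integer solution).

No solution (the system is inconsistent).


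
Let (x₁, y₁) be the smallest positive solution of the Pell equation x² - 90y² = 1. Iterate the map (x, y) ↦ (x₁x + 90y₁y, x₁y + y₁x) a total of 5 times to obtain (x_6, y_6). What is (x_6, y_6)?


Step 1: Find the fundamental solution (x₁, y₁) of x² - 90y² = 1.
  Expand √90 as a continued fraction. a₀ = ⌊√90⌋ = 9; iterate m_{k+1} = d_k·a_k − m_k, d_{k+1} = (90 − m_{k+1}²)/d_k, a_{k+1} = ⌊(a₀ + m_{k+1})/d_{k+1}⌋ (starting m₀ = 0, d₀ = 1), with convergents p_k = a_k·p_{k-1} + p_{k-2}, q_k = a_k·q_{k-1} + q_{k-2} (p₋₁ = 1, q₋₁ = 0):
  k = 0: a₀ = 9; p₀/q₀ = 9/1; p₀² − 90·q₀² = 81 − 90 = -9.
  k = 1: m = 9, d = 9, a = ⌊(9 + 9)/9⌋ = 2; p/q = (2·9 + 1)/(2·1 + 0) = 19/2; p² − 90·q² = 361 − 360 = 1.
  The first convergent with p² − 90·q² = 1 gives the fundamental solution (x₁, y₁) = (19, 2).
Step 2: Apply the recurrence (x_{n+1}, y_{n+1}) = (x₁x_n + 90y₁y_n, x₁y_n + y₁x_n) repeatedly.
  From (x_1, y_1) = (19, 2): x_2 = 19·19 + 90·2·2 = 721; y_2 = 19·2 + 2·19 = 76.
  From (x_2, y_2) = (721, 76): x_3 = 19·721 + 90·2·76 = 27379; y_3 = 19·76 + 2·721 = 2886.
  From (x_3, y_3) = (27379, 2886): x_4 = 19·27379 + 90·2·2886 = 1039681; y_4 = 19·2886 + 2·27379 = 109592.
  From (x_4, y_4) = (1039681, 109592): x_5 = 19·1039681 + 90·2·109592 = 39480499; y_5 = 19·109592 + 2·1039681 = 4161610.
  From (x_5, y_5) = (39480499, 4161610): x_6 = 19·39480499 + 90·2·4161610 = 1499219281; y_6 = 19·4161610 + 2·39480499 = 158031588.
Step 3: Verify x_6² - 90·y_6² = 2247658452522156961 - 2247658452522156960 = 1 (should be 1). ✓

(x_1, y_1) = (19, 2); (x_6, y_6) = (1499219281, 158031588).


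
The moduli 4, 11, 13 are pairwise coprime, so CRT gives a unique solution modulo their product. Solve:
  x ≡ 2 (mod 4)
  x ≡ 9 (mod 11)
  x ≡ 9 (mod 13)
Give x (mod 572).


Moduli 4, 11, 13 are pairwise coprime; by CRT there is a unique solution modulo M = 4 · 11 · 13 = 572.
Solve pairwise, accumulating the modulus:
  Start with x ≡ 2 (mod 4).
  Combine with x ≡ 9 (mod 11): since gcd(4, 11) = 1, we get a unique residue mod 44.
    Write x = 2 + 4·t and substitute into x ≡ 9 (mod 11): 4·t ≡ 9 − 2 = 7 (mod 11).
    The inverse of 4 mod 11 is 3 (since 4·3 = 12 = 1·11 + 1), so t ≡ 3·7 = 21 ≡ 10 (mod 11).
    Then x = 2 + 4·10 = 42, valid modulo lcm(4, 11) = 44: x ≡ 42 (mod 44).
  Combine with x ≡ 9 (mod 13): since gcd(44, 13) = 1, we get a unique residue mod 572.
    Write x = 42 + 44·t and substitute into x ≡ 9 (mod 13): 44·t ≡ 9 − 42 = -33 (mod 13).
    Reduce coefficients mod 13: 5·t ≡ 6 (mod 13).
    The inverse of 5 mod 13 is 8 (since 5·8 = 40 = 3·13 + 1), so t ≡ 8·6 = 48 ≡ 9 (mod 13).
    Then x = 42 + 44·9 = 438, valid modulo lcm(44, 13) = 572: x ≡ 438 (mod 572).
Verify: 438 mod 4 = 2 ✓, 438 mod 11 = 9 ✓, 438 mod 13 = 9 ✓.

x ≡ 438 (mod 572).


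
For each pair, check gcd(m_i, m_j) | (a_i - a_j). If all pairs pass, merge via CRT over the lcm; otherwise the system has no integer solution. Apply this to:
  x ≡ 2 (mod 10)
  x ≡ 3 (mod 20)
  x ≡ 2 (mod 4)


Moduli 10, 20, 4 are not pairwise coprime, so CRT works modulo lcm(m_i) when all pairwise compatibility conditions hold.
Pairwise compatibility: gcd(m_i, m_j) must divide a_i - a_j for every pair.
Merge one congruence at a time:
  Start: x ≡ 2 (mod 10).
  Combine with x ≡ 3 (mod 20): gcd(10, 20) = 10, and 3 - 2 = 1 is NOT divisible by 10.
    ⇒ system is inconsistent (no integer solution).

No solution (the system is inconsistent).


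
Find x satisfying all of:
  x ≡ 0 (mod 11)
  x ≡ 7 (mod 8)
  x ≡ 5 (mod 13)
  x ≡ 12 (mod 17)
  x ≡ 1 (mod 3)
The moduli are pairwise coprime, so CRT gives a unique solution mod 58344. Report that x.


Product of moduli M = 11 · 8 · 13 · 17 · 3 = 58344.
Merge one congruence at a time:
  Start: x ≡ 0 (mod 11).
  Combine with x ≡ 7 (mod 8); new modulus lcm = 88.
    Write x = 0 + 11·t and substitute into x ≡ 7 (mod 8): 11·t ≡ 7 − 0 = 7 (mod 8).
    Reduce coefficients mod 8: 3·t ≡ 7 (mod 8).
    The inverse of 3 mod 8 is 3 (since 3·3 = 9 = 1·8 + 1), so t ≡ 3·7 = 21 ≡ 5 (mod 8).
    Then x = 0 + 11·5 = 55, valid modulo lcm(11, 8) = 88: x ≡ 55 (mod 88).
  Combine with x ≡ 5 (mod 13); new modulus lcm = 1144.
    Write x = 55 + 88·t and substitute into x ≡ 5 (mod 13): 88·t ≡ 5 − 55 = -50 (mod 13).
    Reduce coefficients mod 13: 10·t ≡ 2 (mod 13).
    The inverse of 10 mod 13 is 4 (since 10·4 = 40 = 3·13 + 1), so t ≡ 4·2 = 8 ≡ 8 (mod 13).
    Then x = 55 + 88·8 = 759, valid modulo lcm(88, 13) = 1144: x ≡ 759 (mod 1144).
  Combine with x ≡ 12 (mod 17); new modulus lcm = 19448.
    Write x = 759 + 1144·t and substitute into x ≡ 12 (mod 17): 1144·t ≡ 12 − 759 = -747 (mod 17).
    Reduce coefficients mod 17: 5·t ≡ 1 (mod 17).
    The inverse of 5 mod 17 is 7 (since 5·7 = 35 = 2·17 + 1), so t ≡ 7·1 = 7 ≡ 7 (mod 17).
    Then x = 759 + 1144·7 = 8767, valid modulo lcm(1144, 17) = 19448: x ≡ 8767 (mod 19448).
  Combine with x ≡ 1 (mod 3); new modulus lcm = 58344.
    Write x = 8767 + 19448·t and substitute into x ≡ 1 (mod 3): 19448·t ≡ 1 − 8767 = -8766 (mod 3).
    Reduce coefficients mod 3: 2·t ≡ 0 (mod 3).
    The inverse of 2 mod 3 is 2 (since 2·2 = 4 = 1·3 + 1), so t ≡ 2·0 = 0 ≡ 0 (mod 3).
    Then x = 8767 + 19448·0 = 8767, valid modulo lcm(19448, 3) = 58344: x ≡ 8767 (mod 58344).
Verify against each original: 8767 mod 11 = 0, 8767 mod 8 = 7, 8767 mod 13 = 5, 8767 mod 17 = 12, 8767 mod 3 = 1.

x ≡ 8767 (mod 58344).


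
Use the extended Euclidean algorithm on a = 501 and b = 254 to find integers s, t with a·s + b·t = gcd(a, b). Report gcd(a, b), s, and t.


Euclidean algorithm on (501, 254) — divide until remainder is 0:
  501 = 1 · 254 + 247
  254 = 1 · 247 + 7
  247 = 35 · 7 + 2
  7 = 3 · 2 + 1
  2 = 2 · 1 + 0
gcd(501, 254) = 1.
Track Bezout coefficients alongside the remainders: start with r₀ = 501 = a·1 + b·0 (s = 1, t = 0) and r₁ = 254 = a·0 + b·1 (s = 0, t = 1); each new remainder r_{k+1} = r_{k-1} − q_k·r_k inherits s_{k+1} = s_{k-1} − q_k·s_k, t_{k+1} = t_{k-1} − q_k·t_k, so r_k = a·s_k + b·t_k at every step:
  q = 1: r = 247, s = 1 − 1·0 = 1, t = 0 − 1·1 = -1  (check: 501·1 + 254·(-1) = 247)
  q = 1: r = 7, s = 0 − 1·1 = -1, t = 1 − 1·(-1) = 2  (check: 501·(-1) + 254·2 = 7)
  q = 35: r = 2, s = 1 − 35·(-1) = 36, t = -1 − 35·2 = -71  (check: 501·36 + 254·(-71) = 2)
  q = 3: r = 1, s = -1 − 3·36 = -109, t = 2 − 3·(-71) = 215  (check: 501·(-109) + 254·215 = 1)
The row with r = 1 (the gcd) gives the Bezout coefficients s = -109, t = 215.
Result: 501 · (-109) + 254 · (215) = 1.

gcd(501, 254) = 1; s = -109, t = 215 (check: 501·(-109) + 254·215 = 1).


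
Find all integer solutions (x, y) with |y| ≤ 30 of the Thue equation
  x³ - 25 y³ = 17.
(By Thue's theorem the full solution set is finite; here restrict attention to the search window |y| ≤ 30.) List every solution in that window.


The equation is x³ - 25y³ = 17. For fixed y, x³ = 25·y³ + 17, so a solution requires the RHS to be a perfect cube.
Strategy: iterate y from -30 to 30, compute RHS = 25·y³ + 17, and check whether it is a (positive or negative) perfect cube.
Check small values of y:
  y = 0: RHS = 17 is not a perfect cube.
  y = 1: RHS = 42 is not a perfect cube.
  y = -1: RHS = -8 = (-2)³ ⇒ x = -2 works.
  y = 2: RHS = 217 is not a perfect cube.
  y = -2: RHS = -183 is not a perfect cube.
  y = 3: RHS = 692 is not a perfect cube.
  y = -3: RHS = -658 is not a perfect cube.
Continuing the search up to |y| = 30 finds no further solutions beyond those listed.
Collected solutions: (-2, -1).

Solutions (with |y| ≤ 30): (-2, -1).


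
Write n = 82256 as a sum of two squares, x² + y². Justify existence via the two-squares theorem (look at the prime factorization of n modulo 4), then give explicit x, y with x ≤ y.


Step 1: Factor n = 82256 = 2^4 · 53 · 97.
Step 2: Check the mod-4 condition on each prime factor: 2 = 2 (special); 53 ≡ 1 (mod 4), exponent 1; 97 ≡ 1 (mod 4), exponent 1.
All primes ≡ 3 (mod 4) appear to even exponent (or don't appear), so by the two-squares theorem n IS expressible as a sum of two squares.
Step 3: Build a representation. Group n = k² · m with k = 4 and m = 53 · 97 = 5141 (a product of primes ≡ 1 (mod 4)); a representation of m scales to one of n via (k·x)² + (k·y)² = k²(x² + y²). Each prime p ≡ 1 (mod 4) is itself a sum of two squares; find a² by testing p − a² for a perfect square:
  53: 53 − 1² = 52, 53 − 2² = 49 = 7² ⇒ 53 = 2² + 7².
  97: 97 − 1² = 96, 97 − 2² = 93, 97 − 3² = 88, 97 − 4² = 81 = 9² ⇒ 97 = 4² + 9².
  Combine using the Brahmagupta–Fibonacci identity (a² + b²)(c² + d²) = (ac − bd)² + (ad + bc)² = (ac + bd)² + (ad − bc)²:
  53 · 97 = 5141: from (2² + 7²)(4² + 9²), take (2·4 − 7·9, 2·9 + 7·4) = (8 − 63, 18 + 28) = (-55, 46); dropping signs (only squares matter) gives (55, 46); check 55² + 46² = 3025 + 2116 = 5141 ✓.
  Scale by k = 4: (4·55, 4·46) = (220, 184).
Step 4: Order so x ≤ y and verify: 184² + 220² = 33856 + 48400 = 82256 = n. ✓

n = 82256 = 184² + 220² (one valid representation with x ≤ y).


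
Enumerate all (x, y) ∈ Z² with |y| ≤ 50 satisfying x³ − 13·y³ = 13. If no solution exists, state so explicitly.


The equation is x³ - 13y³ = 13. For fixed y, x³ = 13·y³ + 13, so a solution requires the RHS to be a perfect cube.
Strategy: iterate y from -50 to 50, compute RHS = 13·y³ + 13, and check whether it is a (positive or negative) perfect cube.
Check small values of y:
  y = 0: RHS = 13 is not a perfect cube.
  y = 1: RHS = 26 is not a perfect cube.
  y = -1: RHS = 0 = (0)³ ⇒ x = 0 works.
  y = 2: RHS = 117 is not a perfect cube.
  y = -2: RHS = -91 is not a perfect cube.
  y = 3: RHS = 364 is not a perfect cube.
  y = -3: RHS = -338 is not a perfect cube.
Continuing the search up to |y| = 50 finds no further solutions beyond those listed.
Collected solutions: (0, -1).

Solutions (with |y| ≤ 50): (0, -1).


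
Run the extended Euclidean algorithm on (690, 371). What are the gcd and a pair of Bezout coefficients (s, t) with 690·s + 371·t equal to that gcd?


Euclidean algorithm on (690, 371) — divide until remainder is 0:
  690 = 1 · 371 + 319
  371 = 1 · 319 + 52
  319 = 6 · 52 + 7
  52 = 7 · 7 + 3
  7 = 2 · 3 + 1
  3 = 3 · 1 + 0
gcd(690, 371) = 1.
Track Bezout coefficients alongside the remainders: start with r₀ = 690 = a·1 + b·0 (s = 1, t = 0) and r₁ = 371 = a·0 + b·1 (s = 0, t = 1); each new remainder r_{k+1} = r_{k-1} − q_k·r_k inherits s_{k+1} = s_{k-1} − q_k·s_k, t_{k+1} = t_{k-1} − q_k·t_k, so r_k = a·s_k + b·t_k at every step:
  q = 1: r = 319, s = 1 − 1·0 = 1, t = 0 − 1·1 = -1  (check: 690·1 + 371·(-1) = 319)
  q = 1: r = 52, s = 0 − 1·1 = -1, t = 1 − 1·(-1) = 2  (check: 690·(-1) + 371·2 = 52)
  q = 6: r = 7, s = 1 − 6·(-1) = 7, t = -1 − 6·2 = -13  (check: 690·7 + 371·(-13) = 7)
  q = 7: r = 3, s = -1 − 7·7 = -50, t = 2 − 7·(-13) = 93  (check: 690·(-50) + 371·93 = 3)
  q = 2: r = 1, s = 7 − 2·(-50) = 107, t = -13 − 2·93 = -199  (check: 690·107 + 371·(-199) = 1)
The row with r = 1 (the gcd) gives the Bezout coefficients s = 107, t = -199.
Result: 690 · (107) + 371 · (-199) = 1.

gcd(690, 371) = 1; s = 107, t = -199 (check: 690·107 + 371·(-199) = 1).


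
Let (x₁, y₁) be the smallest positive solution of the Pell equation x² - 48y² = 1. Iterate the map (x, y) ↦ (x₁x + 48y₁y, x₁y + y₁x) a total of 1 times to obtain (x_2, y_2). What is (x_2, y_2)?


Step 1: Find the fundamental solution (x₁, y₁) of x² - 48y² = 1.
  Expand √48 as a continued fraction. a₀ = ⌊√48⌋ = 6; iterate m_{k+1} = d_k·a_k − m_k, d_{k+1} = (48 − m_{k+1}²)/d_k, a_{k+1} = ⌊(a₀ + m_{k+1})/d_{k+1}⌋ (starting m₀ = 0, d₀ = 1), with convergents p_k = a_k·p_{k-1} + p_{k-2}, q_k = a_k·q_{k-1} + q_{k-2} (p₋₁ = 1, q₋₁ = 0):
  k = 0: a₀ = 6; p₀/q₀ = 6/1; p₀² − 48·q₀² = 36 − 48 = -12.
  k = 1: m = 6, d = 12, a = ⌊(6 + 6)/12⌋ = 1; p/q = (1·6 + 1)/(1·1 + 0) = 7/1; p² − 48·q² = 49 − 48 = 1.
  The first convergent with p² − 48·q² = 1 gives the fundamental solution (x₁, y₁) = (7, 1).
Step 2: Apply the recurrence (x_{n+1}, y_{n+1}) = (x₁x_n + 48y₁y_n, x₁y_n + y₁x_n) repeatedly.
  From (x_1, y_1) = (7, 1): x_2 = 7·7 + 48·1·1 = 97; y_2 = 7·1 + 1·7 = 14.
Step 3: Verify x_2² - 48·y_2² = 9409 - 9408 = 1 (should be 1). ✓

(x_1, y_1) = (7, 1); (x_2, y_2) = (97, 14).


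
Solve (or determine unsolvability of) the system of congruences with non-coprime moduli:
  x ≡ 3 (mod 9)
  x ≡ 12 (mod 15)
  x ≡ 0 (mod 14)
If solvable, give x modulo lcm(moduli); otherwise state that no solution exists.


Moduli 9, 15, 14 are not pairwise coprime, so CRT works modulo lcm(m_i) when all pairwise compatibility conditions hold.
Pairwise compatibility: gcd(m_i, m_j) must divide a_i - a_j for every pair.
Merge one congruence at a time:
  Start: x ≡ 3 (mod 9).
  Combine with x ≡ 12 (mod 15): gcd(9, 15) = 3; 12 - 3 = 9, which IS divisible by 3, so compatible.
    Write x = 3 + 9·t and substitute into x ≡ 12 (mod 15): 9·t ≡ 12 − 3 = 9 (mod 15).
    Divide the congruence (and modulus) by g = 3: 3·t ≡ 3 (mod 5).
    The inverse of 3 mod 5 is 2 (since 3·2 = 6 = 1·5 + 1), so t ≡ 2·3 = 6 ≡ 1 (mod 5).
    Then x = 3 + 9·1 = 12, valid modulo lcm(9, 15) = 45: x ≡ 12 (mod 45).
  Combine with x ≡ 0 (mod 14): gcd(45, 14) = 1; 0 - 12 = -12, which IS divisible by 1, so compatible.
    Write x = 12 + 45·t and substitute into x ≡ 0 (mod 14): 45·t ≡ 0 − 12 = -12 (mod 14).
    Reduce coefficients mod 14: 3·t ≡ 2 (mod 14).
    The inverse of 3 mod 14 is 5 (since 3·5 = 15 = 1·14 + 1), so t ≡ 5·2 = 10 ≡ 10 (mod 14).
    Then x = 12 + 45·10 = 462, valid modulo lcm(45, 14) = 630: x ≡ 462 (mod 630).
Verify: 462 mod 9 = 3, 462 mod 15 = 12, 462 mod 14 = 0.

x ≡ 462 (mod 630).


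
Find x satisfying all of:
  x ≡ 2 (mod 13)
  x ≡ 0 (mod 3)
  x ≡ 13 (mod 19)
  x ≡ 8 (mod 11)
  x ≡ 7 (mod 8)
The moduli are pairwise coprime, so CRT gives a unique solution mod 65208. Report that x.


Product of moduli M = 13 · 3 · 19 · 11 · 8 = 65208.
Merge one congruence at a time:
  Start: x ≡ 2 (mod 13).
  Combine with x ≡ 0 (mod 3); new modulus lcm = 39.
    Write x = 2 + 13·t and substitute into x ≡ 0 (mod 3): 13·t ≡ 0 − 2 = -2 (mod 3).
    Reduce coefficients mod 3: 1·t ≡ 1 (mod 3).
    So t ≡ 1 (mod 3).
    Then x = 2 + 13·1 = 15, valid modulo lcm(13, 3) = 39: x ≡ 15 (mod 39).
  Combine with x ≡ 13 (mod 19); new modulus lcm = 741.
    Write x = 15 + 39·t and substitute into x ≡ 13 (mod 19): 39·t ≡ 13 − 15 = -2 (mod 19).
    Reduce coefficients mod 19: 1·t ≡ 17 (mod 19).
    So t ≡ 17 (mod 19).
    Then x = 15 + 39·17 = 678, valid modulo lcm(39, 19) = 741: x ≡ 678 (mod 741).
  Combine with x ≡ 8 (mod 11); new modulus lcm = 8151.
    Write x = 678 + 741·t and substitute into x ≡ 8 (mod 11): 741·t ≡ 8 − 678 = -670 (mod 11).
    Reduce coefficients mod 11: 4·t ≡ 1 (mod 11).
    The inverse of 4 mod 11 is 3 (since 4·3 = 12 = 1·11 + 1), so t ≡ 3·1 = 3 ≡ 3 (mod 11).
    Then x = 678 + 741·3 = 2901, valid modulo lcm(741, 11) = 8151: x ≡ 2901 (mod 8151).
  Combine with x ≡ 7 (mod 8); new modulus lcm = 65208.
    Write x = 2901 + 8151·t and substitute into x ≡ 7 (mod 8): 8151·t ≡ 7 − 2901 = -2894 (mod 8).
    Reduce coefficients mod 8: 7·t ≡ 2 (mod 8).
    The inverse of 7 mod 8 is 7 (since 7·7 = 49 = 6·8 + 1), so t ≡ 7·2 = 14 ≡ 6 (mod 8).
    Then x = 2901 + 8151·6 = 51807, valid modulo lcm(8151, 8) = 65208: x ≡ 51807 (mod 65208).
Verify against each original: 51807 mod 13 = 2, 51807 mod 3 = 0, 51807 mod 19 = 13, 51807 mod 11 = 8, 51807 mod 8 = 7.

x ≡ 51807 (mod 65208).


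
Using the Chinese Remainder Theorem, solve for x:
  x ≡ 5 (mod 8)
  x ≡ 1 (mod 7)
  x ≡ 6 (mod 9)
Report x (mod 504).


Moduli 8, 7, 9 are pairwise coprime; by CRT there is a unique solution modulo M = 8 · 7 · 9 = 504.
Solve pairwise, accumulating the modulus:
  Start with x ≡ 5 (mod 8).
  Combine with x ≡ 1 (mod 7): since gcd(8, 7) = 1, we get a unique residue mod 56.
    Write x = 5 + 8·t and substitute into x ≡ 1 (mod 7): 8·t ≡ 1 − 5 = -4 (mod 7).
    Reduce coefficients mod 7: 1·t ≡ 3 (mod 7).
    So t ≡ 3 (mod 7).
    Then x = 5 + 8·3 = 29, valid modulo lcm(8, 7) = 56: x ≡ 29 (mod 56).
  Combine with x ≡ 6 (mod 9): since gcd(56, 9) = 1, we get a unique residue mod 504.
    Write x = 29 + 56·t and substitute into x ≡ 6 (mod 9): 56·t ≡ 6 − 29 = -23 (mod 9).
    Reduce coefficients mod 9: 2·t ≡ 4 (mod 9).
    The inverse of 2 mod 9 is 5 (since 2·5 = 10 = 1·9 + 1), so t ≡ 5·4 = 20 ≡ 2 (mod 9).
    Then x = 29 + 56·2 = 141, valid modulo lcm(56, 9) = 504: x ≡ 141 (mod 504).
Verify: 141 mod 8 = 5 ✓, 141 mod 7 = 1 ✓, 141 mod 9 = 6 ✓.

x ≡ 141 (mod 504).


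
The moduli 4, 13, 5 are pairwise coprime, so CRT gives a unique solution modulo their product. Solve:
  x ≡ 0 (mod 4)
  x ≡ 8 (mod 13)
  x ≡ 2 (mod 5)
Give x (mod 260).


Moduli 4, 13, 5 are pairwise coprime; by CRT there is a unique solution modulo M = 4 · 13 · 5 = 260.
Solve pairwise, accumulating the modulus:
  Start with x ≡ 0 (mod 4).
  Combine with x ≡ 8 (mod 13): since gcd(4, 13) = 1, we get a unique residue mod 52.
    Write x = 0 + 4·t and substitute into x ≡ 8 (mod 13): 4·t ≡ 8 − 0 = 8 (mod 13).
    The inverse of 4 mod 13 is 10 (since 4·10 = 40 = 3·13 + 1), so t ≡ 10·8 = 80 ≡ 2 (mod 13).
    Then x = 0 + 4·2 = 8, valid modulo lcm(4, 13) = 52: x ≡ 8 (mod 52).
  Combine with x ≡ 2 (mod 5): since gcd(52, 5) = 1, we get a unique residue mod 260.
    Write x = 8 + 52·t and substitute into x ≡ 2 (mod 5): 52·t ≡ 2 − 8 = -6 (mod 5).
    Reduce coefficients mod 5: 2·t ≡ 4 (mod 5).
    The inverse of 2 mod 5 is 3 (since 2·3 = 6 = 1·5 + 1), so t ≡ 3·4 = 12 ≡ 2 (mod 5).
    Then x = 8 + 52·2 = 112, valid modulo lcm(52, 5) = 260: x ≡ 112 (mod 260).
Verify: 112 mod 4 = 0 ✓, 112 mod 13 = 8 ✓, 112 mod 5 = 2 ✓.

x ≡ 112 (mod 260).


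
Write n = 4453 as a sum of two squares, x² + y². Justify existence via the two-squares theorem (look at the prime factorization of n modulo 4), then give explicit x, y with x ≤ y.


Step 1: Factor n = 4453 = 61 · 73.
Step 2: Check the mod-4 condition on each prime factor: 61 ≡ 1 (mod 4), exponent 1; 73 ≡ 1 (mod 4), exponent 1.
All primes ≡ 3 (mod 4) appear to even exponent (or don't appear), so by the two-squares theorem n IS expressible as a sum of two squares.
Step 3: Build a representation. Here n = 61 · 73 is a product of primes ≡ 1 (mod 4). Each prime p ≡ 1 (mod 4) is itself a sum of two squares; find a² by testing p − a² for a perfect square:
  61: 61 − 1² = 60, 61 − 2² = 57, 61 − 3² = 52, 61 − 4² = 45, 61 − 5² = 36 = 6² ⇒ 61 = 5² + 6².
  73: 73 − 1² = 72, 73 − 2² = 69, 73 − 3² = 64 = 8² ⇒ 73 = 3² + 8².
  Combine using the Brahmagupta–Fibonacci identity (a² + b²)(c² + d²) = (ac − bd)² + (ad + bc)² = (ac + bd)² + (ad − bc)²:
  61 · 73 = 4453: from (5² + 6²)(3² + 8²), take (5·3 − 6·8, 5·8 + 6·3) = (15 − 48, 40 + 18) = (-33, 58); dropping signs (only squares matter) gives (33, 58); check 33² + 58² = 1089 + 3364 = 4453 ✓.
Step 4: Order so x ≤ y and verify: 33² + 58² = 1089 + 3364 = 4453 = n. ✓

n = 4453 = 33² + 58² (one valid representation with x ≤ y).


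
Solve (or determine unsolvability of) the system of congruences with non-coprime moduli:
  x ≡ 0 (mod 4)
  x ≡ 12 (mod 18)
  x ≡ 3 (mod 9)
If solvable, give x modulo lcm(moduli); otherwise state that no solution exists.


Moduli 4, 18, 9 are not pairwise coprime, so CRT works modulo lcm(m_i) when all pairwise compatibility conditions hold.
Pairwise compatibility: gcd(m_i, m_j) must divide a_i - a_j for every pair.
Merge one congruence at a time:
  Start: x ≡ 0 (mod 4).
  Combine with x ≡ 12 (mod 18): gcd(4, 18) = 2; 12 - 0 = 12, which IS divisible by 2, so compatible.
    Write x = 0 + 4·t and substitute into x ≡ 12 (mod 18): 4·t ≡ 12 − 0 = 12 (mod 18).
    Divide the congruence (and modulus) by g = 2: 2·t ≡ 6 (mod 9).
    The inverse of 2 mod 9 is 5 (since 2·5 = 10 = 1·9 + 1), so t ≡ 5·6 = 30 ≡ 3 (mod 9).
    Then x = 0 + 4·3 = 12, valid modulo lcm(4, 18) = 36: x ≡ 12 (mod 36).
  Combine with x ≡ 3 (mod 9): gcd(36, 9) = 9; 3 - 12 = -9, which IS divisible by 9, so compatible.
    Write x = 12 + 36·t and substitute into x ≡ 3 (mod 9): 36·t ≡ 3 − 12 = -9 (mod 9).
    Divide the congruence (and modulus) by g = 9: 4·t ≡ -1 (mod 1).
    Modulo 1 every t works; take t = 0.
    Then x = 12 + 36·0 = 12, valid modulo lcm(36, 9) = 36: x ≡ 12 (mod 36).
Verify: 12 mod 4 = 0, 12 mod 18 = 12, 12 mod 9 = 3.

x ≡ 12 (mod 36).


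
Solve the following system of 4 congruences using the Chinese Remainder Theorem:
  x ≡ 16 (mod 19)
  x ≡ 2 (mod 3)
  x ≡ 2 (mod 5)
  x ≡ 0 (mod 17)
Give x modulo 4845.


Product of moduli M = 19 · 3 · 5 · 17 = 4845.
Merge one congruence at a time:
  Start: x ≡ 16 (mod 19).
  Combine with x ≡ 2 (mod 3); new modulus lcm = 57.
    Write x = 16 + 19·t and substitute into x ≡ 2 (mod 3): 19·t ≡ 2 − 16 = -14 (mod 3).
    Reduce coefficients mod 3: 1·t ≡ 1 (mod 3).
    So t ≡ 1 (mod 3).
    Then x = 16 + 19·1 = 35, valid modulo lcm(19, 3) = 57: x ≡ 35 (mod 57).
  Combine with x ≡ 2 (mod 5); new modulus lcm = 285.
    Write x = 35 + 57·t and substitute into x ≡ 2 (mod 5): 57·t ≡ 2 − 35 = -33 (mod 5).
    Reduce coefficients mod 5: 2·t ≡ 2 (mod 5).
    The inverse of 2 mod 5 is 3 (since 2·3 = 6 = 1·5 + 1), so t ≡ 3·2 = 6 ≡ 1 (mod 5).
    Then x = 35 + 57·1 = 92, valid modulo lcm(57, 5) = 285: x ≡ 92 (mod 285).
  Combine with x ≡ 0 (mod 17); new modulus lcm = 4845.
    Write x = 92 + 285·t and substitute into x ≡ 0 (mod 17): 285·t ≡ 0 − 92 = -92 (mod 17).
    Reduce coefficients mod 17: 13·t ≡ 10 (mod 17).
    The inverse of 13 mod 17 is 4 (since 13·4 = 52 = 3·17 + 1), so t ≡ 4·10 = 40 ≡ 6 (mod 17).
    Then x = 92 + 285·6 = 1802, valid modulo lcm(285, 17) = 4845: x ≡ 1802 (mod 4845).
Verify against each original: 1802 mod 19 = 16, 1802 mod 3 = 2, 1802 mod 5 = 2, 1802 mod 17 = 0.

x ≡ 1802 (mod 4845).
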